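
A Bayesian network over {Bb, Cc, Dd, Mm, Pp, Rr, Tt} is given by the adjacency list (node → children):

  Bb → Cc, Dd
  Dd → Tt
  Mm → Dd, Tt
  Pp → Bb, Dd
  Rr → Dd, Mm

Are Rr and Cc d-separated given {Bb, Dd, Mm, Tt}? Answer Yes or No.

6 paths connect Rr and Cc; each must be blocked for d-separation to hold:
Path 1: Rr → Mm → Dd ← Pp → Bb → Cc
  Mm is a chain here and Mm is conditioned on, so the path is blocked at Mm.
Path 2: Rr → Mm → Dd ← Bb → Cc
  Mm is a chain here and Mm is conditioned on, so the path is blocked at Mm.
Path 3: Rr → Mm → Tt ← Dd ← Pp → Bb → Cc
  Mm is a chain here and Mm is conditioned on, so the path is blocked at Mm.
Path 4: Rr → Mm → Tt ← Dd ← Bb → Cc
  Mm is a chain here and Mm is conditioned on, so the path is blocked at Mm.
Path 5: Rr → Dd ← Pp → Bb → Cc
  Bb is a chain here and Bb is conditioned on, so the path is blocked at Bb.
Path 6: Rr → Dd ← Bb → Cc
  Bb is a fork here and Bb is conditioned on, so the path is blocked at Bb.
Every path is blocked, so Rr and Cc are d-separated given {Bb, Dd, Mm, Tt}.

Yes — Rr and Cc are d-separated given {Bb, Dd, Mm, Tt}.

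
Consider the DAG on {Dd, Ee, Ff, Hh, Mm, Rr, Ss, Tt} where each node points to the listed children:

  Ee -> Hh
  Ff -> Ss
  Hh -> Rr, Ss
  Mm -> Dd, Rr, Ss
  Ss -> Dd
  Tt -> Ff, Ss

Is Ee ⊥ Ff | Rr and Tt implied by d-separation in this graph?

We examine all 6 paths between Ee and Ff:
  1. Ee → Hh → Rr ← Mm → Ss ← Tt → Ff — Hh:chain[open]; Rr:collider[open]; Mm:fork[open]; Ss:collider[blocks]; Tt:fork[blocks] ⇒ blocked
  2. Ee → Hh → Rr ← Mm → Ss ← Ff — Hh:chain[open]; Rr:collider[open]; Mm:fork[open]; Ss:collider[blocks] ⇒ blocked
  3. Ee → Hh → Rr ← Mm → Dd ← Ss ← Tt → Ff — Hh:chain[open]; Rr:collider[open]; Mm:fork[open]; Dd:collider[blocks]; Ss:chain[open]; Tt:fork[blocks] ⇒ blocked
  4. Ee → Hh → Rr ← Mm → Dd ← Ss ← Ff — Hh:chain[open]; Rr:collider[open]; Mm:fork[open]; Dd:collider[blocks]; Ss:chain[open] ⇒ blocked
  5. Ee → Hh → Ss ← Tt → Ff — Hh:chain[open]; Ss:collider[blocks]; Tt:fork[blocks] ⇒ blocked
  6. Ee → Hh → Ss ← Ff — Hh:chain[open]; Ss:collider[blocks] ⇒ blocked
Since every path is blocked, d-separation holds.

Yes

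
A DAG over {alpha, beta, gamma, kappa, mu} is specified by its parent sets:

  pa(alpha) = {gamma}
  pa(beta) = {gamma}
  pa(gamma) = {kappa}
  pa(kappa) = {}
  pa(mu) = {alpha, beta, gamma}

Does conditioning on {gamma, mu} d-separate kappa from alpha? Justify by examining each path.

We examine all 3 paths between kappa and alpha:
Path 1: kappa → gamma → mu ← alpha
  gamma is a chain here and gamma is conditioned on, so the path is blocked at gamma.
Path 2: kappa → gamma → alpha
  gamma is a chain here and gamma is conditioned on, so the path is blocked at gamma.
Path 3: kappa → gamma → beta → mu ← alpha
  gamma is a chain here and gamma is conditioned on, so the path is blocked at gamma.
All paths are blocked; kappa ⊥ alpha | {gamma, mu} holds.

Yes — kappa and alpha are d-separated given {gamma, mu}.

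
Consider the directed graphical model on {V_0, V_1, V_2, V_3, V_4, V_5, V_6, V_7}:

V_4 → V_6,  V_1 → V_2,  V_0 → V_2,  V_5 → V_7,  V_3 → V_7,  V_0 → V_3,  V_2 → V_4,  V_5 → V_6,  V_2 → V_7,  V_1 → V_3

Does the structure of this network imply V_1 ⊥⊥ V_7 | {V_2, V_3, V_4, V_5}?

Yes

6 paths connect V_1 and V_7; each must be blocked for d-separation to hold:
Path 1: V_1 → V_2 → V_4 → V_6 ← V_5 → V_7
  V_2 is a chain here and V_2 is conditioned on, so the path is blocked at V_2.
Path 2: V_1 → V_2 → V_7
  V_2 is a chain here and V_2 is conditioned on, so the path is blocked at V_2.
Path 3: V_1 → V_2 ← V_0 → V_3 → V_7
  V_3 is a chain here and V_3 is conditioned on, so the path is blocked at V_3.
Path 4: V_1 → V_3 → V_7
  V_3 is a chain here and V_3 is conditioned on, so the path is blocked at V_3.
Path 5: V_1 → V_3 ← V_0 → V_2 → V_4 → V_6 ← V_5 → V_7
  V_2 is a chain here and V_2 is conditioned on, so the path is blocked at V_2.
Path 6: V_1 → V_3 ← V_0 → V_2 → V_7
  V_2 is a chain here and V_2 is conditioned on, so the path is blocked at V_2.
Since every path is blocked, d-separation holds.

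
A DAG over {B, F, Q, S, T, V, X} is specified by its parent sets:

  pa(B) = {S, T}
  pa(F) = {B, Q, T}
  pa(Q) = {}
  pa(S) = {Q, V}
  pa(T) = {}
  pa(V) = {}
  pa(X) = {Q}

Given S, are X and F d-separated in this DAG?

No — X and F are not d-separated given {S}.

We examine all 3 paths between X and F:
Path 1: X ← Q → F
  Q is a fork and Q is not conditioned on — no node blocks this path, so it is active.
Path 2: X ← Q → S → B → F
  S is a chain here and S is conditioned on, so the path is blocked at S.
Path 3: X ← Q → S → B ← T → F
  S is a chain here and S is conditioned on, so the path is blocked at S.
Since the path X ← Q → F is active, X and F are not d-separated given {S}.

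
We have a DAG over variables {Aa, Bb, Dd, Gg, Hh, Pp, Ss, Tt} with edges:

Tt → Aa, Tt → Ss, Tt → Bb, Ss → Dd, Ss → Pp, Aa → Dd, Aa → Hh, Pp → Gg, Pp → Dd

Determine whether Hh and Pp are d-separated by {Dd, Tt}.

4 paths connect Hh and Pp; each must be blocked for d-separation to hold:
Path 1: Hh ← Aa ← Tt → Ss → Pp
  Tt is a fork here and Tt is conditioned on, so the path is blocked at Tt.
Path 2: Hh ← Aa ← Tt → Ss → Dd ← Pp
  Tt is a fork here and Tt is conditioned on, so the path is blocked at Tt.
Path 3: Hh ← Aa → Dd ← Pp
  Aa is a fork and Aa is not conditioned on; Dd is a collider and Dd is conditioned on, which opens it — no node blocks this path, so it is active.
Path 4: Hh ← Aa → Dd ← Ss → Pp
  Aa is a fork and Aa is not conditioned on; Dd is a collider and Dd is conditioned on, which opens it; Ss is a fork and Ss is not conditioned on — no node blocks this path, so it is active.
Because an active path exists, Hh and Pp are not d-separated.

No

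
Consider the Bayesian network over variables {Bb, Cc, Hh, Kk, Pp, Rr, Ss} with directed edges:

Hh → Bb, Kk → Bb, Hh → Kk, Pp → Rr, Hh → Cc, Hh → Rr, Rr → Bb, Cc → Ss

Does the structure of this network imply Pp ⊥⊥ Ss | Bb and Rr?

No

3 paths connect Pp and Ss; each must be blocked for d-separation to hold:
Path 1: Pp → Rr ← Hh → Cc → Ss
  Rr is a collider and Rr is conditioned on, which opens it; Hh is a fork and Hh is not conditioned on; Cc is a chain and Cc is not conditioned on — no node blocks this path, so it is active.
Path 2: Pp → Rr → Bb ← Hh → Cc → Ss
  Rr is a chain here and Rr is conditioned on, so the path is blocked at Rr.
Path 3: Pp → Rr → Bb ← Kk ← Hh → Cc → Ss
  Rr is a chain here and Rr is conditioned on, so the path is blocked at Rr.
Since the path Pp → Rr ← Hh → Cc → Ss is active, Pp and Ss are not d-separated given {Bb, Rr}.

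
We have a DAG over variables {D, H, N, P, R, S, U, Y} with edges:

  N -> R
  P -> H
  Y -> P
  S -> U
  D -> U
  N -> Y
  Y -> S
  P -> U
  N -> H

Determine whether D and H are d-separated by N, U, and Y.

There are 4 undirected paths between D and H; checking each against the conditioning set {N, U, Y}:
Path 1: D → U ← P ← Y ← N → H
  Y is a chain here and Y is conditioned on, so the path is blocked at Y.
Path 2: D → U ← P → H
  U is a collider and U is conditioned on, which opens it; P is a fork and P is not conditioned on — no node blocks this path, so it is active.
Path 3: D → U ← S ← Y ← N → H
  Y is a chain here and Y is conditioned on, so the path is blocked at Y.
Path 4: D → U ← S ← Y → P → H
  Y is a fork here and Y is conditioned on, so the path is blocked at Y.
At least one path is unblocked, so d-separation fails.

No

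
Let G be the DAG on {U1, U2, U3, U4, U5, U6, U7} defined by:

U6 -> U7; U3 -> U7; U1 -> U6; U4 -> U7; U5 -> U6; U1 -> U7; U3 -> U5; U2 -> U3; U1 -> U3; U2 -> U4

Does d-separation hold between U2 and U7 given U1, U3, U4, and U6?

6 paths connect U2 and U7; each must be blocked for d-separation to hold:
Path 1: U2 → U4 → U7
  U4 is a chain here and U4 is conditioned on, so the path is blocked at U4.
Path 2: U2 → U3 → U5 → U6 → U7
  U3 is a chain here and U3 is conditioned on, so the path is blocked at U3.
Path 3: U2 → U3 → U5 → U6 ← U1 → U7
  U3 is a chain here and U3 is conditioned on, so the path is blocked at U3.
Path 4: U2 → U3 → U7
  U3 is a chain here and U3 is conditioned on, so the path is blocked at U3.
Path 5: U2 → U3 ← U1 → U6 → U7
  U1 is a fork here and U1 is conditioned on, so the path is blocked at U1.
Path 6: U2 → U3 ← U1 → U7
  U1 is a fork here and U1 is conditioned on, so the path is blocked at U1.
All paths are blocked; U2 ⊥ U7 | {U1, U3, U4, U6} holds.

Yes — U2 and U7 are d-separated given {U1, U3, U4, U6}.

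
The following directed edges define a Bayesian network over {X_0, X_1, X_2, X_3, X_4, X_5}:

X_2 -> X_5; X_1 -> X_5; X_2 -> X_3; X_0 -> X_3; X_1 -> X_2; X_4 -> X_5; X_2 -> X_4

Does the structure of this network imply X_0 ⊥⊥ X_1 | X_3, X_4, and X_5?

We examine all 3 paths between X_0 and X_1:
  1. X_0 → X_3 ← X_2 → X_4 → X_5 ← X_1 — X_3:collider[open]; X_2:fork[open]; X_4:chain[blocks]; X_5:collider[open] ⇒ blocked
  2. X_0 → X_3 ← X_2 → X_5 ← X_1 — X_3:collider[open]; X_2:fork[open]; X_5:collider[open] ⇒ active
  3. X_0 → X_3 ← X_2 ← X_1 — X_3:collider[open]; X_2:chain[open] ⇒ active
At least one path is unblocked, so d-separation fails.

No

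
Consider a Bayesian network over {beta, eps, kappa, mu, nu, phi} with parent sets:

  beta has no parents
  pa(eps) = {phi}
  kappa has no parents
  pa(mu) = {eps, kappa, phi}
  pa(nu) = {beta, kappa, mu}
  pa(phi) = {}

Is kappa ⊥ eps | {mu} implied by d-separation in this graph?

No

We examine all 4 paths between kappa and eps:
  1. kappa → mu ← eps — mu:collider[open] ⇒ active
  2. kappa → mu ← phi → eps — mu:collider[open]; phi:fork[open] ⇒ active
  3. kappa → nu ← mu ← eps — nu:collider[blocks]; mu:chain[blocks] ⇒ blocked
  4. kappa → nu ← mu ← phi → eps — nu:collider[blocks]; mu:chain[blocks]; phi:fork[open] ⇒ blocked
At least one path is unblocked, so d-separation fails.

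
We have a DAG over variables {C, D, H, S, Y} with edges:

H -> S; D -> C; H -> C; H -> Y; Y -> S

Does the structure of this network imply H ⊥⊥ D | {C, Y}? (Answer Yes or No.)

Only one path connects H and D:
  1. H → C ← D — C:collider[open] ⇒ active
At least one path is unblocked, so d-separation fails.

No — H and D are not d-separated given {C, Y}.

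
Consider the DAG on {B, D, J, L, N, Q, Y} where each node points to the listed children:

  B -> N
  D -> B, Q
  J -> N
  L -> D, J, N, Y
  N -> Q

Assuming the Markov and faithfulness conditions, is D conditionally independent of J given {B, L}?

Yes

There are 6 undirected paths between D and J; checking each against the conditioning set {B, L}:
Path 1: D ← L → J
  L is a fork here and L is conditioned on, so the path is blocked at L.
Path 2: D ← L → N ← J
  L is a fork here and L is conditioned on, so the path is blocked at L.
Path 3: D → B → N ← L → J
  B is a chain here and B is conditioned on, so the path is blocked at B.
Path 4: D → B → N ← J
  B is a chain here and B is conditioned on, so the path is blocked at B.
Path 5: D → Q ← N ← L → J
  Q is a collider here and neither Q nor any of its descendants is conditioned on, so the collider stays closed — the path is blocked at Q.
Path 6: D → Q ← N ← J
  Q is a collider here and neither Q nor any of its descendants is conditioned on, so the collider stays closed — the path is blocked at Q.
Every path is blocked, so D and J are d-separated given {B, L}.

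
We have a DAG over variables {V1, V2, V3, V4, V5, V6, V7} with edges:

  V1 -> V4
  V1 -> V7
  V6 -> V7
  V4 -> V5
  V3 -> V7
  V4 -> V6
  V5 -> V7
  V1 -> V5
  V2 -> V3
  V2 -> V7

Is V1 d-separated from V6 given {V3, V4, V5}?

Yes

We examine all 6 paths between V1 and V6:
Path 1: V1 → V7 ← V6
  V7 is a collider here and neither V7 nor any of its descendants is conditioned on, so the collider stays closed — the path is blocked at V7.
Path 2: V1 → V7 ← V5 ← V4 → V6
  V7 is a collider here and neither V7 nor any of its descendants is conditioned on, so the collider stays closed — the path is blocked at V7.
Path 3: V1 → V5 → V7 ← V6
  V5 is a chain here and V5 is conditioned on, so the path is blocked at V5.
Path 4: V1 → V5 ← V4 → V6
  V4 is a fork here and V4 is conditioned on, so the path is blocked at V4.
Path 5: V1 → V4 → V6
  V4 is a chain here and V4 is conditioned on, so the path is blocked at V4.
Path 6: V1 → V4 → V5 → V7 ← V6
  V4 is a chain here and V4 is conditioned on, so the path is blocked at V4.
Every path is blocked, so V1 and V6 are d-separated given {V3, V4, V5}.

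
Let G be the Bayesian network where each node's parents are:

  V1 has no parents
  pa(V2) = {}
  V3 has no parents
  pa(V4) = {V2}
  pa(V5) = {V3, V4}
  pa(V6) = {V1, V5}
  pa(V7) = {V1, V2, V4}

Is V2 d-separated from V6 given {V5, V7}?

No

We examine all 4 paths between V2 and V6:
Path 1: V2 → V7 ← V1 → V6
  V7 is a collider and V7 is conditioned on, which opens it; V1 is a fork and V1 is not conditioned on — no node blocks this path, so it is active.
Path 2: V2 → V7 ← V4 → V5 → V6
  V5 is a chain here and V5 is conditioned on, so the path is blocked at V5.
Path 3: V2 → V4 → V5 → V6
  V5 is a chain here and V5 is conditioned on, so the path is blocked at V5.
Path 4: V2 → V4 → V7 ← V1 → V6
  V4 is a chain and V4 is not conditioned on; V7 is a collider and V7 is conditioned on, which opens it; V1 is a fork and V1 is not conditioned on — no node blocks this path, so it is active.
At least one path is unblocked, so d-separation fails.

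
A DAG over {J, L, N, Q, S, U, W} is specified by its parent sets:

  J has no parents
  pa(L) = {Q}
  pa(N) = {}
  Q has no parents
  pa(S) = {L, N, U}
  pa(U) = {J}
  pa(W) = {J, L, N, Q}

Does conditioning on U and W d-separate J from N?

No

6 paths connect J and N; each must be blocked for d-separation to hold:
  1. J → W ← N — W:collider[open] ⇒ active
  2. J → W ← L → S ← N — W:collider[open]; L:fork[open]; S:collider[blocks] ⇒ blocked
  3. J → W ← Q → L → S ← N — W:collider[open]; Q:fork[open]; L:chain[open]; S:collider[blocks] ⇒ blocked
  4. J → U → S ← N — U:chain[blocks]; S:collider[blocks] ⇒ blocked
  5. J → U → S ← L → W ← N — U:chain[blocks]; S:collider[blocks]; L:fork[open]; W:collider[open] ⇒ blocked
  6. J → U → S ← L ← Q → W ← N — U:chain[blocks]; S:collider[blocks]; L:chain[open]; Q:fork[open]; W:collider[open] ⇒ blocked
Because an active path exists, J and N are not d-separated.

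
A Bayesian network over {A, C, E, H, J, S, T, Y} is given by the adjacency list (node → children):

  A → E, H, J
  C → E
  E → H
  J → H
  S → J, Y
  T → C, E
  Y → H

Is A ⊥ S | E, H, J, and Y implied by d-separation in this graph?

There are 6 undirected paths between A and S; checking each against the conditioning set {E, H, J, Y}:
Path 1: A → J ← S
  J is a collider and J is conditioned on, which opens it — no node blocks this path, so it is active.
Path 2: A → J → H ← Y ← S
  J is a chain here and J is conditioned on, so the path is blocked at J.
Path 3: A → H ← J ← S
  J is a chain here and J is conditioned on, so the path is blocked at J.
Path 4: A → H ← Y ← S
  Y is a chain here and Y is conditioned on, so the path is blocked at Y.
Path 5: A → E → H ← J ← S
  E is a chain here and E is conditioned on, so the path is blocked at E.
Path 6: A → E → H ← Y ← S
  E is a chain here and E is conditioned on, so the path is blocked at E.
Because an active path exists, A and S are not d-separated.

No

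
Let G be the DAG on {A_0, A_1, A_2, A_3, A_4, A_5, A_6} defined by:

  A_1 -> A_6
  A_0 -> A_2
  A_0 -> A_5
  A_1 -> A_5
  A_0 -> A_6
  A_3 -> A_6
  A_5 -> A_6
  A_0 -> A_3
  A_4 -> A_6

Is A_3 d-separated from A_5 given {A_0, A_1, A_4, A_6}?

There are 6 undirected paths between A_3 and A_5; checking each against the conditioning set {A_0, A_1, A_4, A_6}:
  1. A_3 ← A_0 → A_5 — A_0:fork[blocks] ⇒ blocked
  2. A_3 ← A_0 → A_6 ← A_5 — A_0:fork[blocks]; A_6:collider[open] ⇒ blocked
  3. A_3 ← A_0 → A_6 ← A_1 → A_5 — A_0:fork[blocks]; A_6:collider[open]; A_1:fork[blocks] ⇒ blocked
  4. A_3 → A_6 ← A_0 → A_5 — A_6:collider[open]; A_0:fork[blocks] ⇒ blocked
  5. A_3 → A_6 ← A_5 — A_6:collider[open] ⇒ active
  6. A_3 → A_6 ← A_1 → A_5 — A_6:collider[open]; A_1:fork[blocks] ⇒ blocked
Since the path A_3 → A_6 ← A_5 is active, A_3 and A_5 are not d-separated given {A_0, A_1, A_4, A_6}.

No — A_3 and A_5 are not d-separated given {A_0, A_1, A_4, A_6}.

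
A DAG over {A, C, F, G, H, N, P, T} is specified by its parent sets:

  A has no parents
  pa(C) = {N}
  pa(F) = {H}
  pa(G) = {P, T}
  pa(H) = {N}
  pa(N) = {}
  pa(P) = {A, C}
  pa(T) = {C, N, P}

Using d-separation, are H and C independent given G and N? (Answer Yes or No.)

Yes

Enumerating the 4 paths from H to C and testing each for blocking by {G, N}:
Path 1: H ← N → T → G ← P ← C
  N is a fork here and N is conditioned on, so the path is blocked at N.
Path 2: H ← N → T ← P ← C
  N is a fork here and N is conditioned on, so the path is blocked at N.
Path 3: H ← N → T ← C
  N is a fork here and N is conditioned on, so the path is blocked at N.
Path 4: H ← N → C
  N is a fork here and N is conditioned on, so the path is blocked at N.
Since every path is blocked, d-separation holds.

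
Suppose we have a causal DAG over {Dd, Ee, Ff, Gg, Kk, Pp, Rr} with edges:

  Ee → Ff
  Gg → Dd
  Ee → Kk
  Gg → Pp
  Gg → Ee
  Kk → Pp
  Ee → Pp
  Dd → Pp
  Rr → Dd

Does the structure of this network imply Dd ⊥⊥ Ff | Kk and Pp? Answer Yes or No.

We examine all 6 paths between Dd and Ff:
  1. Dd → Pp ← Gg → Ee → Ff — Pp:collider[open]; Gg:fork[open]; Ee:chain[open] ⇒ active
  2. Dd → Pp ← Ee → Ff — Pp:collider[open]; Ee:fork[open] ⇒ active
  3. Dd → Pp ← Kk ← Ee → Ff — Pp:collider[open]; Kk:chain[blocks]; Ee:fork[open] ⇒ blocked
  4. Dd ← Gg → Pp ← Ee → Ff — Gg:fork[open]; Pp:collider[open]; Ee:fork[open] ⇒ active
  5. Dd ← Gg → Pp ← Kk ← Ee → Ff — Gg:fork[open]; Pp:collider[open]; Kk:chain[blocks]; Ee:fork[open] ⇒ blocked
  6. Dd ← Gg → Ee → Ff — Gg:fork[open]; Ee:chain[open] ⇒ active
Since the path Dd → Pp ← Gg → Ee → Ff is active, Dd and Ff are not d-separated given {Kk, Pp}.

No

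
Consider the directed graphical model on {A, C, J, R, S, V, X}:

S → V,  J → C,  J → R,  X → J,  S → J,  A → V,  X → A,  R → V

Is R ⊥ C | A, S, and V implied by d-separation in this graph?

Enumerating the 3 paths from R to C and testing each for blocking by {A, S, V}:
Path 1: R → V ← A ← X → J → C
  A is a chain here and A is conditioned on, so the path is blocked at A.
Path 2: R → V ← S → J → C
  S is a fork here and S is conditioned on, so the path is blocked at S.
Path 3: R ← J → C
  J is a fork and J is not conditioned on — no node blocks this path, so it is active.
At least one path is unblocked, so d-separation fails.

No — R and C are not d-separated given {A, S, V}.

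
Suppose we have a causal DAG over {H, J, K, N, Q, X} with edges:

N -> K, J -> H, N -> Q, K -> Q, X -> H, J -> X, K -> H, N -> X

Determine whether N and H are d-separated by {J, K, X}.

4 paths connect N and H; each must be blocked for d-separation to hold:
Path 1: N → Q ← K → H
  Q is a collider here and neither Q nor any of its descendants is conditioned on, so the collider stays closed — the path is blocked at Q.
Path 2: N → K → H
  K is a chain here and K is conditioned on, so the path is blocked at K.
Path 3: N → X ← J → H
  J is a fork here and J is conditioned on, so the path is blocked at J.
Path 4: N → X → H
  X is a chain here and X is conditioned on, so the path is blocked at X.
All paths are blocked; N ⊥ H | {J, K, X} holds.

Yes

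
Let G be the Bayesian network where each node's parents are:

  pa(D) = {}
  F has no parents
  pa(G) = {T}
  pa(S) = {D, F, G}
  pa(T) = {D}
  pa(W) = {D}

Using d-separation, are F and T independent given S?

No

There are 2 undirected paths between F and T; checking each against the conditioning set {S}:
  1. F → S ← G ← T — S:collider[open]; G:chain[open] ⇒ active
  2. F → S ← D → T — S:collider[open]; D:fork[open] ⇒ active
At least one path is unblocked, so d-separation fails.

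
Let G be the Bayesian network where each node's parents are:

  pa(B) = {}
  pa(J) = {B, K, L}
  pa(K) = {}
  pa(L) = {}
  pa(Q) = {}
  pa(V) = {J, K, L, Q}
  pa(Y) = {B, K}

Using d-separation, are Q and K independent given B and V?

There are 5 undirected paths between Q and K; checking each against the conditioning set {B, V}:
Path 1: Q → V ← L → J ← K
  V is a collider and V is conditioned on, which opens it; L is a fork and L is not conditioned on; J is a collider and its descendant V is conditioned on, which opens it — no node blocks this path, so it is active.
Path 2: Q → V ← L → J ← B → Y ← K
  B is a fork here and B is conditioned on, so the path is blocked at B.
Path 3: Q → V ← K
  V is a collider and V is conditioned on, which opens it — no node blocks this path, so it is active.
Path 4: Q → V ← J ← K
  V is a collider and V is conditioned on, which opens it; J is a chain and J is not conditioned on — no node blocks this path, so it is active.
Path 5: Q → V ← J ← B → Y ← K
  B is a fork here and B is conditioned on, so the path is blocked at B.
Because an active path exists, Q and K are not d-separated.

No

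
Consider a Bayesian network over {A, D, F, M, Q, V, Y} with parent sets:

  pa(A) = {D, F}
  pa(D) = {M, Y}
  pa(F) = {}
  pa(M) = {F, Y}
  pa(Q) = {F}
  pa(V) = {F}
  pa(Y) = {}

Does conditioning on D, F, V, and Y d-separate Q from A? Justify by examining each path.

3 paths connect Q and A; each must be blocked for d-separation to hold:
Path 1: Q ← F → M ← Y → D → A
  F is a fork here and F is conditioned on, so the path is blocked at F.
Path 2: Q ← F → M → D → A
  F is a fork here and F is conditioned on, so the path is blocked at F.
Path 3: Q ← F → A
  F is a fork here and F is conditioned on, so the path is blocked at F.
All paths are blocked; Q ⊥ A | {D, F, V, Y} holds.

Yes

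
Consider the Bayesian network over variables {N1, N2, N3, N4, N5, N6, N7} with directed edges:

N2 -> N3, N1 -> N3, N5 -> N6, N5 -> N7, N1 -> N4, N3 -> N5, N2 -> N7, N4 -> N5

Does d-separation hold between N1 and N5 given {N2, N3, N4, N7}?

Yes

Enumerating the 3 paths from N1 to N5 and testing each for blocking by {N2, N3, N4, N7}:
Path 1: N1 → N3 ← N2 → N7 ← N5
  N2 is a fork here and N2 is conditioned on, so the path is blocked at N2.
Path 2: N1 → N3 → N5
  N3 is a chain here and N3 is conditioned on, so the path is blocked at N3.
Path 3: N1 → N4 → N5
  N4 is a chain here and N4 is conditioned on, so the path is blocked at N4.
All paths are blocked; N1 ⊥ N5 | {N2, N3, N4, N7} holds.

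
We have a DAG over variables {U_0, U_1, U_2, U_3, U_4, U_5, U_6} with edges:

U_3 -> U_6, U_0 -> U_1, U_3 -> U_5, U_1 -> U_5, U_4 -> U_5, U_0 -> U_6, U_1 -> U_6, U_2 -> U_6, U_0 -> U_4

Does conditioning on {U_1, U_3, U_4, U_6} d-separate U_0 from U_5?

We examine all 5 paths between U_0 and U_5:
  1. U_0 → U_4 → U_5 — U_4:chain[blocks] ⇒ blocked
  2. U_0 → U_6 ← U_1 → U_5 — U_6:collider[open]; U_1:fork[blocks] ⇒ blocked
  3. U_0 → U_6 ← U_3 → U_5 — U_6:collider[open]; U_3:fork[blocks] ⇒ blocked
  4. U_0 → U_1 → U_5 — U_1:chain[blocks] ⇒ blocked
  5. U_0 → U_1 → U_6 ← U_3 → U_5 — U_1:chain[blocks]; U_6:collider[open]; U_3:fork[blocks] ⇒ blocked
Since every path is blocked, d-separation holds.

Yes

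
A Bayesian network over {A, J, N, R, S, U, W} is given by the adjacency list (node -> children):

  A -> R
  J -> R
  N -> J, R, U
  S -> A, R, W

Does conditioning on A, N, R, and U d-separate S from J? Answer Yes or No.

There are 4 undirected paths between S and J; checking each against the conditioning set {A, N, R, U}:
Path 1: S → A → R ← N → J
  A is a chain here and A is conditioned on, so the path is blocked at A.
Path 2: S → A → R ← J
  A is a chain here and A is conditioned on, so the path is blocked at A.
Path 3: S → R ← N → J
  N is a fork here and N is conditioned on, so the path is blocked at N.
Path 4: S → R ← J
  R is a collider and R is conditioned on, which opens it — no node blocks this path, so it is active.
Because an active path exists, S and J are not d-separated.

No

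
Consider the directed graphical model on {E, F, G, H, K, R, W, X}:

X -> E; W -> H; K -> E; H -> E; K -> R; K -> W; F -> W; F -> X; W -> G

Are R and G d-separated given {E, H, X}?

No

Enumerating the 3 paths from R to G and testing each for blocking by {E, H, X}:
Path 1: R ← K → E ← H ← W → G
  H is a chain here and H is conditioned on, so the path is blocked at H.
Path 2: R ← K → E ← X ← F → W → G
  X is a chain here and X is conditioned on, so the path is blocked at X.
Path 3: R ← K → W → G
  K is a fork and K is not conditioned on; W is a chain and W is not conditioned on — no node blocks this path, so it is active.
Because an active path exists, R and G are not d-separated.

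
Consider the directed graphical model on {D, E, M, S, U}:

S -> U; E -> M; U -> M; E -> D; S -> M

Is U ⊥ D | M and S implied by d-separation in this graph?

We examine all 2 paths between U and D:
Path 1: U → M ← E → D
  M is a collider and M is conditioned on, which opens it; E is a fork and E is not conditioned on — no node blocks this path, so it is active.
Path 2: U ← S → M ← E → D
  S is a fork here and S is conditioned on, so the path is blocked at S.
Since the path U → M ← E → D is active, U and D are not d-separated given {M, S}.

No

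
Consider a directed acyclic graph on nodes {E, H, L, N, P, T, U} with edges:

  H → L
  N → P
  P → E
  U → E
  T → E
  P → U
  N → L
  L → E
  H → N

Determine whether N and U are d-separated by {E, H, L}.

No

6 paths connect N and U; each must be blocked for d-separation to hold:
Path 1: N → P → U
  P is a chain and P is not conditioned on — no node blocks this path, so it is active.
Path 2: N → P → E ← U
  P is a chain and P is not conditioned on; E is a collider and E is conditioned on, which opens it — no node blocks this path, so it is active.
Path 3: N → L → E ← P → U
  L is a chain here and L is conditioned on, so the path is blocked at L.
Path 4: N → L → E ← U
  L is a chain here and L is conditioned on, so the path is blocked at L.
Path 5: N ← H → L → E ← P → U
  H is a fork here and H is conditioned on, so the path is blocked at H.
Path 6: N ← H → L → E ← U
  H is a fork here and H is conditioned on, so the path is blocked at H.
Since the path N → P → U is active, N and U are not d-separated given {E, H, L}.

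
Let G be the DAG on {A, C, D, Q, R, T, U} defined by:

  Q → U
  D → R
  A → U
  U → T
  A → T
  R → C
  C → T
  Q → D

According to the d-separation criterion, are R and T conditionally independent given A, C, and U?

Yes

We examine all 3 paths between R and T:
Path 1: R → C → T
  C is a chain here and C is conditioned on, so the path is blocked at C.
Path 2: R ← D ← Q → U ← A → T
  A is a fork here and A is conditioned on, so the path is blocked at A.
Path 3: R ← D ← Q → U → T
  U is a chain here and U is conditioned on, so the path is blocked at U.
All paths are blocked; R ⊥ T | {A, C, U} holds.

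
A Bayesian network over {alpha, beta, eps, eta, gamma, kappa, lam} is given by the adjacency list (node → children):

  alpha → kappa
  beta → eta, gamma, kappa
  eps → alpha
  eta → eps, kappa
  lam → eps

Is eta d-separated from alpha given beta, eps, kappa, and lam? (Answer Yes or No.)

No

We examine all 3 paths between eta and alpha:
  1. eta → kappa ← alpha — kappa:collider[open] ⇒ active
  2. eta → eps → alpha — eps:chain[blocks] ⇒ blocked
  3. eta ← beta → kappa ← alpha — beta:fork[blocks]; kappa:collider[open] ⇒ blocked
At least one path is unblocked, so d-separation fails.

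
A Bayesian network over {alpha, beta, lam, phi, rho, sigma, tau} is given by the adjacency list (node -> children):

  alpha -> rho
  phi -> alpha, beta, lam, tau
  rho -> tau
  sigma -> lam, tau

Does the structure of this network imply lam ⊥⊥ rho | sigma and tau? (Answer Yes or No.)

No

4 paths connect lam and rho; each must be blocked for d-separation to hold:
Path 1: lam ← phi → tau ← rho
  phi is a fork and phi is not conditioned on; tau is a collider and tau is conditioned on, which opens it — no node blocks this path, so it is active.
Path 2: lam ← phi → alpha → rho
  phi is a fork and phi is not conditioned on; alpha is a chain and alpha is not conditioned on — no node blocks this path, so it is active.
Path 3: lam ← sigma → tau ← rho
  sigma is a fork here and sigma is conditioned on, so the path is blocked at sigma.
Path 4: lam ← sigma → tau ← phi → alpha → rho
  sigma is a fork here and sigma is conditioned on, so the path is blocked at sigma.
Since the path lam ← phi → tau ← rho is active, lam and rho are not d-separated given {sigma, tau}.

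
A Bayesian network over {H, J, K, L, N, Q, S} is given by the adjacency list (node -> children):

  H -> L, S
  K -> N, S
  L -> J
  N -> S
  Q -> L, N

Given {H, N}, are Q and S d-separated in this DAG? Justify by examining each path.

There are 3 undirected paths between Q and S; checking each against the conditioning set {H, N}:
Path 1: Q → L ← H → S
  L is a collider here and neither L nor any of its descendants is conditioned on, so the collider stays closed — the path is blocked at L.
Path 2: Q → N → S
  N is a chain here and N is conditioned on, so the path is blocked at N.
Path 3: Q → N ← K → S
  N is a collider and N is conditioned on, which opens it; K is a fork and K is not conditioned on — no node blocks this path, so it is active.
At least one path is unblocked, so d-separation fails.

No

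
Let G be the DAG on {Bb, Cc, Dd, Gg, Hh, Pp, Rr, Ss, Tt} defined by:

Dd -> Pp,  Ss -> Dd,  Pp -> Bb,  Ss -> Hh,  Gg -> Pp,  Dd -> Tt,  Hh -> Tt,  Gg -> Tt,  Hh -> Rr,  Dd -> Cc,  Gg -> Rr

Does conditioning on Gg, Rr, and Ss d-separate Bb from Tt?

We examine all 6 paths between Bb and Tt:
Path 1: Bb ← Pp ← Gg → Tt
  Gg is a fork here and Gg is conditioned on, so the path is blocked at Gg.
Path 2: Bb ← Pp ← Gg → Rr ← Hh ← Ss → Dd → Tt
  Gg is a fork here and Gg is conditioned on, so the path is blocked at Gg.
Path 3: Bb ← Pp ← Gg → Rr ← Hh → Tt
  Gg is a fork here and Gg is conditioned on, so the path is blocked at Gg.
Path 4: Bb ← Pp ← Dd ← Ss → Hh → Tt
  Ss is a fork here and Ss is conditioned on, so the path is blocked at Ss.
Path 5: Bb ← Pp ← Dd ← Ss → Hh → Rr ← Gg → Tt
  Ss is a fork here and Ss is conditioned on, so the path is blocked at Ss.
Path 6: Bb ← Pp ← Dd → Tt
  Pp is a chain and Pp is not conditioned on; Dd is a fork and Dd is not conditioned on — no node blocks this path, so it is active.
Since the path Bb ← Pp ← Dd → Tt is active, Bb and Tt are not d-separated given {Gg, Rr, Ss}.

No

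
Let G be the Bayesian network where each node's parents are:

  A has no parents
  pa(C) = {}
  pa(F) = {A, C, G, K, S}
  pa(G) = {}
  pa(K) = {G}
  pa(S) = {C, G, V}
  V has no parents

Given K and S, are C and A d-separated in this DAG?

There are 4 undirected paths between C and A; checking each against the conditioning set {K, S}:
Path 1: C → S → F ← A
  S is a chain here and S is conditioned on, so the path is blocked at S.
Path 2: C → S ← G → F ← A
  F is a collider here and neither F nor any of its descendants is conditioned on, so the collider stays closed — the path is blocked at F.
Path 3: C → S ← G → K → F ← A
  K is a chain here and K is conditioned on, so the path is blocked at K.
Path 4: C → F ← A
  F is a collider here and neither F nor any of its descendants is conditioned on, so the collider stays closed — the path is blocked at F.
All paths are blocked; C ⊥ A | {K, S} holds.

Yes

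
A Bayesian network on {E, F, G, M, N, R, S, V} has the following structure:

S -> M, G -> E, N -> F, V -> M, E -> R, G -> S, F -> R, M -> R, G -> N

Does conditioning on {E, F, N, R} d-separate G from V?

No — G and V are not d-separated given {E, F, N, R}.

We examine all 3 paths between G and V:
Path 1: G → S → M ← V
  S is a chain and S is not conditioned on; M is a collider and its descendant R is conditioned on, which opens it — no node blocks this path, so it is active.
Path 2: G → E → R ← M ← V
  E is a chain here and E is conditioned on, so the path is blocked at E.
Path 3: G → N → F → R ← M ← V
  N is a chain here and N is conditioned on, so the path is blocked at N.
Because an active path exists, G and V are not d-separated.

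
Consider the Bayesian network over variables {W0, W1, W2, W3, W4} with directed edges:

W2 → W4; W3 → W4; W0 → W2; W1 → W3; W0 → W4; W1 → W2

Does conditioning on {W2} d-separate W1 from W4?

No

We examine all 3 paths between W1 and W4:
  1. W1 → W3 → W4 — W3:chain[open] ⇒ active
  2. W1 → W2 → W4 — W2:chain[blocks] ⇒ blocked
  3. W1 → W2 ← W0 → W4 — W2:collider[open]; W0:fork[open] ⇒ active
Since the path W1 → W3 → W4 is active, W1 and W4 are not d-separated given {W2}.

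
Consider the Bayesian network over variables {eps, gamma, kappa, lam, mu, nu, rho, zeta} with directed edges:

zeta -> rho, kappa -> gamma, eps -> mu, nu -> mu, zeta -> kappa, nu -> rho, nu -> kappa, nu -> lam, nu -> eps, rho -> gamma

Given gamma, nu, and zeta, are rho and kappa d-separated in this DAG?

3 paths connect rho and kappa; each must be blocked for d-separation to hold:
Path 1: rho ← zeta → kappa
  zeta is a fork here and zeta is conditioned on, so the path is blocked at zeta.
Path 2: rho ← nu → kappa
  nu is a fork here and nu is conditioned on, so the path is blocked at nu.
Path 3: rho → gamma ← kappa
  gamma is a collider and gamma is conditioned on, which opens it — no node blocks this path, so it is active.
At least one path is unblocked, so d-separation fails.

No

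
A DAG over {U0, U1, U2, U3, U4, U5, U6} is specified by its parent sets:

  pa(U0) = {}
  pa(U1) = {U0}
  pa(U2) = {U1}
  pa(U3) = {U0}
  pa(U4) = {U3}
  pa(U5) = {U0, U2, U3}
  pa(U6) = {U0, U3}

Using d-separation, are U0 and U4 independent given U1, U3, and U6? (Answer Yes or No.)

There are 4 undirected paths between U0 and U4; checking each against the conditioning set {U1, U3, U6}:
Path 1: U0 → U5 ← U3 → U4
  U5 is a collider here and neither U5 nor any of its descendants is conditioned on, so the collider stays closed — the path is blocked at U5.
Path 2: U0 → U1 → U2 → U5 ← U3 → U4
  U1 is a chain here and U1 is conditioned on, so the path is blocked at U1.
Path 3: U0 → U6 ← U3 → U4
  U3 is a fork here and U3 is conditioned on, so the path is blocked at U3.
Path 4: U0 → U3 → U4
  U3 is a chain here and U3 is conditioned on, so the path is blocked at U3.
Every path is blocked, so U0 and U4 are d-separated given {U1, U3, U6}.

Yes — U0 and U4 are d-separated given {U1, U3, U6}.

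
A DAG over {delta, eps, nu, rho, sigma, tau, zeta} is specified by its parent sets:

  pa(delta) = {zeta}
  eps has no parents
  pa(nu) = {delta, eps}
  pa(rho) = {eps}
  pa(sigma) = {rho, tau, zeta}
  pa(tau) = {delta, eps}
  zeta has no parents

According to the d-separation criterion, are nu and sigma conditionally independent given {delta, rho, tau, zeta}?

Enumerating the 6 paths from nu to sigma and testing each for blocking by {delta, rho, tau, zeta}:
Path 1: nu ← eps → rho → sigma
  rho is a chain here and rho is conditioned on, so the path is blocked at rho.
Path 2: nu ← eps → tau ← delta ← zeta → sigma
  delta is a chain here and delta is conditioned on, so the path is blocked at delta.
Path 3: nu ← eps → tau → sigma
  tau is a chain here and tau is conditioned on, so the path is blocked at tau.
Path 4: nu ← delta → tau ← eps → rho → sigma
  delta is a fork here and delta is conditioned on, so the path is blocked at delta.
Path 5: nu ← delta → tau → sigma
  delta is a fork here and delta is conditioned on, so the path is blocked at delta.
Path 6: nu ← delta ← zeta → sigma
  delta is a chain here and delta is conditioned on, so the path is blocked at delta.
All paths are blocked; nu ⊥ sigma | {delta, rho, tau, zeta} holds.

Yes — nu and sigma are d-separated given {delta, rho, tau, zeta}.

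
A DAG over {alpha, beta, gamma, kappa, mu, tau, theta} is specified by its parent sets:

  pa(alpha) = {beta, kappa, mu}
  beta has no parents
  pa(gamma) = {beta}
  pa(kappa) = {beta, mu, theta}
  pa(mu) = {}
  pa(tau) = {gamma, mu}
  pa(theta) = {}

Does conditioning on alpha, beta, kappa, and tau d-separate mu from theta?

There are 5 undirected paths between mu and theta; checking each against the conditioning set {alpha, beta, kappa, tau}:
Path 1: mu → kappa ← theta
  kappa is a collider and kappa is conditioned on, which opens it — no node blocks this path, so it is active.
Path 2: mu → tau ← gamma ← beta → kappa ← theta
  beta is a fork here and beta is conditioned on, so the path is blocked at beta.
Path 3: mu → tau ← gamma ← beta → alpha ← kappa ← theta
  beta is a fork here and beta is conditioned on, so the path is blocked at beta.
Path 4: mu → alpha ← kappa ← theta
  kappa is a chain here and kappa is conditioned on, so the path is blocked at kappa.
Path 5: mu → alpha ← beta → kappa ← theta
  beta is a fork here and beta is conditioned on, so the path is blocked at beta.
Since the path mu → kappa ← theta is active, mu and theta are not d-separated given {alpha, beta, kappa, tau}.

No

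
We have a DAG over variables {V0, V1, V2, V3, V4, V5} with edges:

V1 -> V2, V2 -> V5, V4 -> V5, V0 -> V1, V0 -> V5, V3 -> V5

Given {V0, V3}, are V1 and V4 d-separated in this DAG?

2 paths connect V1 and V4; each must be blocked for d-separation to hold:
  1. V1 ← V0 → V5 ← V4 — V0:fork[blocks]; V5:collider[blocks] ⇒ blocked
  2. V1 → V2 → V5 ← V4 — V2:chain[open]; V5:collider[blocks] ⇒ blocked
All paths are blocked; V1 ⊥ V4 | {V0, V3} holds.

Yes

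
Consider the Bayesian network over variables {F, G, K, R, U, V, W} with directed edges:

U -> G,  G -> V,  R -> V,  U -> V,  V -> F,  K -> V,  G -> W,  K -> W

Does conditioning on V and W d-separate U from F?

Yes

There are 3 undirected paths between U and F; checking each against the conditioning set {V, W}:
Path 1: U → G → V → F
  V is a chain here and V is conditioned on, so the path is blocked at V.
Path 2: U → G → W ← K → V → F
  V is a chain here and V is conditioned on, so the path is blocked at V.
Path 3: U → V → F
  V is a chain here and V is conditioned on, so the path is blocked at V.
Every path is blocked, so U and F are d-separated given {V, W}.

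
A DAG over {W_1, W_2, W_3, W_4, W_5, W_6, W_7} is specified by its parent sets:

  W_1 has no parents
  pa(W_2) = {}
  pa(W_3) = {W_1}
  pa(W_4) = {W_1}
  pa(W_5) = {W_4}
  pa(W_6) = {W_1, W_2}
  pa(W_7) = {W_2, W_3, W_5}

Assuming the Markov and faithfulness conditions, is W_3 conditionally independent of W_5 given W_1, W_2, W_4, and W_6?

Yes

Enumerating the 4 paths from W_3 to W_5 and testing each for blocking by {W_1, W_2, W_4, W_6}:
Path 1: W_3 ← W_1 → W_6 ← W_2 → W_7 ← W_5
  W_1 is a fork here and W_1 is conditioned on, so the path is blocked at W_1.
Path 2: W_3 ← W_1 → W_4 → W_5
  W_1 is a fork here and W_1 is conditioned on, so the path is blocked at W_1.
Path 3: W_3 → W_7 ← W_2 → W_6 ← W_1 → W_4 → W_5
  W_7 is a collider here and neither W_7 nor any of its descendants is conditioned on, so the collider stays closed — the path is blocked at W_7.
Path 4: W_3 → W_7 ← W_5
  W_7 is a collider here and neither W_7 nor any of its descendants is conditioned on, so the collider stays closed — the path is blocked at W_7.
Since every path is blocked, d-separation holds.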